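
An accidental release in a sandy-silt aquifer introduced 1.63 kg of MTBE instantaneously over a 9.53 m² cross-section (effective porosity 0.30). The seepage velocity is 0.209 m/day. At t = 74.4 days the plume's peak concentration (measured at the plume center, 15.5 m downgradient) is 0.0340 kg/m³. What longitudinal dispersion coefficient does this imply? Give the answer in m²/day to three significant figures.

0.301 m²/day

At the plume center C_max = M/(n_e·A·√(4πDt)), so D = M²/(4πt·(n_e·A·C_max)²).
n_e·A·C_max = 0.30 × 9.53 × 0.0340 = 0.09721 kg/m.
D = 1.63²/(4π × 74.4 × 0.09721²) = 0.301 m²/day.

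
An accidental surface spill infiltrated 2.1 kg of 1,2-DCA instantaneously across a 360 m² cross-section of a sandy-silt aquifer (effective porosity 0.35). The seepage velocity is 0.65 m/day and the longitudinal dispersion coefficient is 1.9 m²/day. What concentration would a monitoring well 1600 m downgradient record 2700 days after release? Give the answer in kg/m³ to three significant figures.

2.04e-05 kg/m³

For an instantaneous plane source, C(x,t) = M/(n_e·A·√(4πDt)) · exp(−(x−vt)²/(4Dt)), with n_e·A the pore (flow) area.
Plume center vt = 0.65 × 2700 = 1755 m, so the well at 1600 m is 155 m upgradient of the peak.
√(4πDt) = 253.9 m, giving peak height M/(n_e·A·√(4πDt)) = 2.1/(0.35 × 360 × 253.9) = 6.564e-05 kg/m³.
(x−vt)²/(4Dt) = (-155)²/(4 × 1.9 × 2700) = 1.171; exp(−1.171) = 0.3101.
C = 6.564e-05 × 0.3101 = 2.04e-05 kg/m³.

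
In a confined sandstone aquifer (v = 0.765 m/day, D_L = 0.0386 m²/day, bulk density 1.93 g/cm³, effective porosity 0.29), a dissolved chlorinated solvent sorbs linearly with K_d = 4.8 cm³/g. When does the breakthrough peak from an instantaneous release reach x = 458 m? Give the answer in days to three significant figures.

19700 days

Retardation factor R = 1 + ρ_b·K_d/n = 1 + 1.93 × 4.8/0.29 = 32.94.
Sorption retards both mechanisms: v_R = v/R = 0.02322 m/day, D_R = D/R = 0.001172 m²/day.
Peak time from v_R²t² + 2D_R t − x² = 0: t = (√(D_R² + v_R²x²) − D_R)/v_R².
√(D_R² + v_R²x²) = √(0.001172² + 0.02322² × 458²) = 10.63; v_R² = 0.0005392.
t = (10.63 − 0.001172)/0.0005392 = 19700 days.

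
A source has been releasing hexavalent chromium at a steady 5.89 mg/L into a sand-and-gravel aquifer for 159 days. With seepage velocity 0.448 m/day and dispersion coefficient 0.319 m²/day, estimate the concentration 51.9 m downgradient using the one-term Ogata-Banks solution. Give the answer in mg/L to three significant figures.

For a continuous step input, C/C₀ ≈ ½·erfc((x−vt)/(2√(Dt))).
vt = 0.448 × 159 = 71.232 m and 2√(Dt) = 2√(0.319 × 159) = 14.24 m.
Argument (x−vt)/(2√(Dt)) = (51.9 − 71.232)/14.24 = -1.358; ½·erfc(-1.358) = 0.9726.
C = 5.89 × 0.9726 = 5.73 mg/L.

5.73 mg/L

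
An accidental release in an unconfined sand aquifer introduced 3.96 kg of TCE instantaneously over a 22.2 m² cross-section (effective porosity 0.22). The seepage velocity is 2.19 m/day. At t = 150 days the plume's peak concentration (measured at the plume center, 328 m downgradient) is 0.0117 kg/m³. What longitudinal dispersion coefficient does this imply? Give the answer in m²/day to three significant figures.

At the plume center C_max = M/(n_e·A·√(4πDt)), so D = M²/(4πt·(n_e·A·C_max)²).
n_e·A·C_max = 0.22 × 22.2 × 0.0117 = 0.05714 kg/m.
D = 3.96²/(4π × 150 × 0.05714²) = 2.55 m²/day.

2.55 m²/day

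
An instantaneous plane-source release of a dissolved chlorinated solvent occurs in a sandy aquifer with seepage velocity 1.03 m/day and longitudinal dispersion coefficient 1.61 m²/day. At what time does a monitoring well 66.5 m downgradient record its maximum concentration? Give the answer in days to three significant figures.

63.1 days

For the 1D instantaneous-source solution, setting ∂C/∂t = 0 at fixed x gives v²t² + 2Dt − x² = 0, so t = (√(D² + v²x²) − D)/v².
√(D² + v²x²) = √(1.61² + 1.03² × 66.5²) = 68.51; v² = 1.0609.
t = (68.51 − 1.61)/1.0609 = 63.1 days (vs. the pure-advection estimate x/v = 64.6 d).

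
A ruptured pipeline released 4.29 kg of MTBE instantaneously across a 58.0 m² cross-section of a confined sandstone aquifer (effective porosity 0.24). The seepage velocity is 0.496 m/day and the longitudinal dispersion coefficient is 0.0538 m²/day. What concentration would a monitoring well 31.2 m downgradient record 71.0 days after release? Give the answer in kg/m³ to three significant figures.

For an instantaneous plane source, C(x,t) = M/(n_e·A·√(4πDt)) · exp(−(x−vt)²/(4Dt)), with n_e·A the pore (flow) area.
Plume center vt = 0.496 × 71.0 = 35.216 m, so the well at 31.2 m is 4.016 m upgradient of the peak.
√(4πDt) = 6.928 m, giving peak height M/(n_e·A·√(4πDt)) = 4.29/(0.24 × 58.0 × 6.928) = 0.04448 kg/m³.
(x−vt)²/(4Dt) = (-4.016)²/(4 × 0.0538 × 71.0) = 1.056; exp(−1.056) = 0.3478.
C = 0.04448 × 0.3478 = 0.0155 kg/m³.

0.0155 kg/m³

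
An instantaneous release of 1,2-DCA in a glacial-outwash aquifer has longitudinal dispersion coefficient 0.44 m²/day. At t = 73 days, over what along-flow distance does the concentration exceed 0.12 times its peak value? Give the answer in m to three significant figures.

The plume is Gaussian with σ = √(2Dt) = √(2 × 0.44 × 73) = 8.015 m.
C/C_peak = exp(−Δx²/(2σ²)) = 0.12 ⇒ Δx = σ·√(−2 ln 0.12) = 8.015 × 2.059 = 16.50 m.
Width = 2Δx = 33.0 m.

33.0 m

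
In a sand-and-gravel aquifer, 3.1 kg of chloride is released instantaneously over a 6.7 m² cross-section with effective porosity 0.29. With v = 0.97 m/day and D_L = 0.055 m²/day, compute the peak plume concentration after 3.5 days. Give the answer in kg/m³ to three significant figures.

1.03 kg/m³

The peak of an instantaneous 1D plume sits at x = vt; there the Gaussian factor is 1 and C_max = M/(n_e·A·√(4πDt)), where n_e·A is the pore area the mass is dissolved in.
√(4πDt) = √(4π × 0.055 × 3.5) = 1.555 m, so C_max = 3.1/(0.29 × 6.7 × 1.555) = 1.03 kg/m³.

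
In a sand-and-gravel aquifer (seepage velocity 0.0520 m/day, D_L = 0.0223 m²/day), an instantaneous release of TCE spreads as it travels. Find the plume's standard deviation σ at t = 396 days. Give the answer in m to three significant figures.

4.20 m

Dispersive spreading gives a Gaussian with σ² = 2Dt; advection only shifts the center.
σ = √(2 × 0.0223 × 396) = 4.20 m.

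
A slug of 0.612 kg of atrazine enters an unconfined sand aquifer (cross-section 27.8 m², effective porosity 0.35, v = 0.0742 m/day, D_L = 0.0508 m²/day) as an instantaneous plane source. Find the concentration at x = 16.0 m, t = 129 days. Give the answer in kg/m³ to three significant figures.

0.00143 kg/m³

For an instantaneous plane source, C(x,t) = M/(n_e·A·√(4πDt)) · exp(−(x−vt)²/(4Dt)), with n_e·A the pore (flow) area.
Plume center vt = 0.0742 × 129 = 9.5718 m, so the well at 16.0 m is 6.4282 m downgradient of the peak.
√(4πDt) = 9.075 m, giving peak height M/(n_e·A·√(4πDt)) = 0.612/(0.35 × 27.8 × 9.075) = 0.006931 kg/m³.
(x−vt)²/(4Dt) = (6.4282)²/(4 × 0.0508 × 129) = 1.576; exp(−1.576) = 0.2068.
C = 0.006931 × 0.2068 = 0.00143 kg/m³.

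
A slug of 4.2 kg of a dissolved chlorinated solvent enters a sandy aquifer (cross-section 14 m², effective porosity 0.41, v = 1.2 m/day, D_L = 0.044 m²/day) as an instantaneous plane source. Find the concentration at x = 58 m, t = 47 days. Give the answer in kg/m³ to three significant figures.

For an instantaneous plane source, C(x,t) = M/(n_e·A·√(4πDt)) · exp(−(x−vt)²/(4Dt)), with n_e·A the pore (flow) area.
Plume center vt = 1.2 × 47 = 56.4 m, so the well at 58 m is 1.6 m downgradient of the peak.
√(4πDt) = 5.098 m, giving peak height M/(n_e·A·√(4πDt)) = 4.2/(0.41 × 14 × 5.098) = 0.1435 kg/m³.
(x−vt)²/(4Dt) = (1.6)²/(4 × 0.044 × 47) = 0.3095; exp(−0.3095) = 0.7338.
C = 0.1435 × 0.7338 = 0.105 kg/m³.

0.105 kg/m³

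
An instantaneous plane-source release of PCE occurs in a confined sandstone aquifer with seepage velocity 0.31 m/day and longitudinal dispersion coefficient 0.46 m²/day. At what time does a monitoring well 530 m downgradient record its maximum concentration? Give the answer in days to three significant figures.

For the 1D instantaneous-source solution, setting ∂C/∂t = 0 at fixed x gives v²t² + 2Dt − x² = 0, so t = (√(D² + v²x²) − D)/v².
√(D² + v²x²) = √(0.46² + 0.31² × 530²) = 164.3; v² = 0.0961.
t = (164.3 − 0.46)/0.0961 = 1700 days (vs. the pure-advection estimate x/v = 1710 d).

1700 days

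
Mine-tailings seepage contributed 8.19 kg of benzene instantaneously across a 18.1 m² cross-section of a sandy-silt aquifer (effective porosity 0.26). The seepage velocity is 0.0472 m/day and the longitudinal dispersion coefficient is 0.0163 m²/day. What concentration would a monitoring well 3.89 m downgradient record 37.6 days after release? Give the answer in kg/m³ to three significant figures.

0.101 kg/m³

For an instantaneous plane source, C(x,t) = M/(n_e·A·√(4πDt)) · exp(−(x−vt)²/(4Dt)), with n_e·A the pore (flow) area.
Plume center vt = 0.0472 × 37.6 = 1.77472 m, so the well at 3.89 m is 2.11528 m downgradient of the peak.
√(4πDt) = 2.775 m, giving peak height M/(n_e·A·√(4πDt)) = 8.19/(0.26 × 18.1 × 2.775) = 0.6271 kg/m³.
(x−vt)²/(4Dt) = (2.11528)²/(4 × 0.0163 × 37.6) = 1.825; exp(−1.825) = 0.1612.
C = 0.6271 × 0.1612 = 0.101 kg/m³.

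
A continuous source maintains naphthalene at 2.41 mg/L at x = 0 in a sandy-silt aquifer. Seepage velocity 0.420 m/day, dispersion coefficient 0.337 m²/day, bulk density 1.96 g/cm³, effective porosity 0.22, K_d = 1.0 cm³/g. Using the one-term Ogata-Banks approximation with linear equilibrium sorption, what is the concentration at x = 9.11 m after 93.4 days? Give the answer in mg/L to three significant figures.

Retardation factor R = 1 + ρ_b·K_d/n = 1 + 1.96 × 1.0/0.22 = 9.909.
Sorption retards both mechanisms: v_R = v/R = 0.04239 m/day, D_R = D/R = 0.03401 m²/day.
v_R·t = 0.04239 × 93.4 = 3.959226 m; 2√(D_R t) = 3.565 m; argument = (9.11 − 3.959226)/3.565 = 1.445.
C = C₀ × ½·erfc(1.445) = 2.41 × 0.02050 = 0.0494 mg/L.

0.0494 mg/L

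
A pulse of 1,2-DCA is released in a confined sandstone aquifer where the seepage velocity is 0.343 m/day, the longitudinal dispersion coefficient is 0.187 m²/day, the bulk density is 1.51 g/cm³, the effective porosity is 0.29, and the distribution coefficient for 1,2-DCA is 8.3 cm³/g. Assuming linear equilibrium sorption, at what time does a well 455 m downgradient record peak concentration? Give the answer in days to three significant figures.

Retardation factor R = 1 + ρ_b·K_d/n = 1 + 1.51 × 8.3/0.29 = 44.22.
Sorption retards both mechanisms: v_R = v/R = 0.007757 m/day, D_R = D/R = 0.004229 m²/day.
Peak time from v_R²t² + 2D_R t − x² = 0: t = (√(D_R² + v_R²x²) − D_R)/v_R².
√(D_R² + v_R²x²) = √(0.004229² + 0.007757² × 455²) = 3.529; v_R² = 6.017e-05.
t = (3.529 − 0.004229)/6.017e-05 = 58600 days.

58600 days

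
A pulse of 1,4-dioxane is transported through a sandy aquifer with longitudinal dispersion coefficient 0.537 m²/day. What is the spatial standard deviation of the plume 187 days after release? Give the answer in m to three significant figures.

Dispersive spreading gives a Gaussian with σ² = 2Dt; advection only shifts the center.
σ = √(2 × 0.537 × 187) = 14.2 m.

14.2 m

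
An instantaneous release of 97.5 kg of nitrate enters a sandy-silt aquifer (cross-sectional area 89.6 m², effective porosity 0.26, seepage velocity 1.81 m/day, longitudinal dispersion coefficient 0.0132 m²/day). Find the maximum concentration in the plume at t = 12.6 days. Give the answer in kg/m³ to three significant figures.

The peak of an instantaneous 1D plume sits at x = vt; there the Gaussian factor is 1 and C_max = M/(n_e·A·√(4πDt)), where n_e·A is the pore area the mass is dissolved in.
√(4πDt) = √(4π × 0.0132 × 12.6) = 1.446 m, so C_max = 97.5/(0.26 × 89.6 × 1.446) = 2.89 kg/m³.

2.89 kg/m³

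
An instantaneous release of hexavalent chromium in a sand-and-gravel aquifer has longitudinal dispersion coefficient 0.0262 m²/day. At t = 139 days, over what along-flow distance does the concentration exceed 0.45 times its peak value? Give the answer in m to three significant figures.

6.82 m

The plume is Gaussian with σ = √(2Dt) = √(2 × 0.0262 × 139) = 2.699 m.
C/C_peak = exp(−Δx²/(2σ²)) = 0.45 ⇒ Δx = σ·√(−2 ln 0.45) = 2.699 × 1.264 = 3.412 m.
Width = 2Δx = 6.82 m.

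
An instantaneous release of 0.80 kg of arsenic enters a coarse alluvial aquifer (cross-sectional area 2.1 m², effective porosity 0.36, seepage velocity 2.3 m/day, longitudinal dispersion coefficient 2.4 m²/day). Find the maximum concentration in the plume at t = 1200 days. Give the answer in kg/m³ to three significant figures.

0.00556 kg/m³

The peak of an instantaneous 1D plume sits at x = vt; there the Gaussian factor is 1 and C_max = M/(n_e·A·√(4πDt)), where n_e·A is the pore area the mass is dissolved in.
√(4πDt) = √(4π × 2.4 × 1200) = 190.2 m, so C_max = 0.80/(0.36 × 2.1 × 190.2) = 0.00556 kg/m³.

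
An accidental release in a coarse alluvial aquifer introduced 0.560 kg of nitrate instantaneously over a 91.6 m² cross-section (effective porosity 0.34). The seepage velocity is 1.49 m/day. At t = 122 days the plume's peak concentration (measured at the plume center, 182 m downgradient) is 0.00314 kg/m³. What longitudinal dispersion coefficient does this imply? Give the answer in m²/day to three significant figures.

0.0214 m²/day

At the plume center C_max = M/(n_e·A·√(4πDt)), so D = M²/(4πt·(n_e·A·C_max)²).
n_e·A·C_max = 0.34 × 91.6 × 0.00314 = 0.09779 kg/m.
D = 0.560²/(4π × 122 × 0.09779²) = 0.0214 m²/day.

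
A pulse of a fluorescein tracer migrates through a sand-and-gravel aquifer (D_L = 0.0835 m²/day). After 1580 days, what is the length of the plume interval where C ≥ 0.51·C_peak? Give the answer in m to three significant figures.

37.7 m

The plume is Gaussian with σ = √(2Dt) = √(2 × 0.0835 × 1580) = 16.24 m.
C/C_peak = exp(−Δx²/(2σ²)) = 0.51 ⇒ Δx = σ·√(−2 ln 0.51) = 16.24 × 1.160 = 18.84 m.
Width = 2Δx = 37.7 m.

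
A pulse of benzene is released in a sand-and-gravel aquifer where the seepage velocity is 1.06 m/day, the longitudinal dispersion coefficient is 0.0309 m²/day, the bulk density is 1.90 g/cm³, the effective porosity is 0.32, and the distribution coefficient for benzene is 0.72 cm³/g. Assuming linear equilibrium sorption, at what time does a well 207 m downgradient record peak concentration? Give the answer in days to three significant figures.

Retardation factor R = 1 + ρ_b·K_d/n = 1 + 1.90 × 0.72/0.32 = 5.275.
Sorption retards both mechanisms: v_R = v/R = 0.2009 m/day, D_R = D/R = 0.005858 m²/day.
Peak time from v_R²t² + 2D_R t − x² = 0: t = (√(D_R² + v_R²x²) − D_R)/v_R².
√(D_R² + v_R²x²) = √(0.005858² + 0.2009² × 207²) = 41.59; v_R² = 0.04036.
t = (41.59 − 0.005858)/0.04036 = 1030 days.

1030 days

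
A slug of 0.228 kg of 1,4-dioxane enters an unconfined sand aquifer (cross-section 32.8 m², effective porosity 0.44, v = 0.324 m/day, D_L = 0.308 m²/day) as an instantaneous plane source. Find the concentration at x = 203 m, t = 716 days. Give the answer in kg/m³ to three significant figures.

For an instantaneous plane source, C(x,t) = M/(n_e·A·√(4πDt)) · exp(−(x−vt)²/(4Dt)), with n_e·A the pore (flow) area.
Plume center vt = 0.324 × 716 = 231.984 m, so the well at 203 m is 28.984 m upgradient of the peak.
√(4πDt) = 52.64 m, giving peak height M/(n_e·A·√(4πDt)) = 0.228/(0.44 × 32.8 × 52.64) = 0.0003001 kg/m³.
(x−vt)²/(4Dt) = (-28.984)²/(4 × 0.308 × 716) = 0.9523; exp(−0.9523) = 0.3859.
C = 0.0003001 × 0.3859 = 0.000116 kg/m³.

0.000116 kg/m³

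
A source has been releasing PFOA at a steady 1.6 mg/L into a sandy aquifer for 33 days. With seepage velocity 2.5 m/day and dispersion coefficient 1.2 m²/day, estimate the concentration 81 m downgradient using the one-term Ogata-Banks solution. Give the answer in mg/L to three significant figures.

0.907 mg/L

For a continuous step input, C/C₀ ≈ ½·erfc((x−vt)/(2√(Dt))).
vt = 2.5 × 33 = 82.5 m and 2√(Dt) = 2√(1.2 × 33) = 12.59 m.
Argument (x−vt)/(2√(Dt)) = (81 − 82.5)/12.59 = -0.1191; ½·erfc(-0.1191) = 0.5669.
C = 1.6 × 0.5669 = 0.907 mg/L.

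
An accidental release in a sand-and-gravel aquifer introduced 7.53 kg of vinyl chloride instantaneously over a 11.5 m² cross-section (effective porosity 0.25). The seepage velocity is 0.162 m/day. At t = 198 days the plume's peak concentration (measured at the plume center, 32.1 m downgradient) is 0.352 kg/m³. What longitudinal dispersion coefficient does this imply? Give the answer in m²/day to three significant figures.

0.0223 m²/day

At the plume center C_max = M/(n_e·A·√(4πDt)), so D = M²/(4πt·(n_e·A·C_max)²).
n_e·A·C_max = 0.25 × 11.5 × 0.352 = 1.012 kg/m.
D = 7.53²/(4π × 198 × 1.012²) = 0.0223 m²/day.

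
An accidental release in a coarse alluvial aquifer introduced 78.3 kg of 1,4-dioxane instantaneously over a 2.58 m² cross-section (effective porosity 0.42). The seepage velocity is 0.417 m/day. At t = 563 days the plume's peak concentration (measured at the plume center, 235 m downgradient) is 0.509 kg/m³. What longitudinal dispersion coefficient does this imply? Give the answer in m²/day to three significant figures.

At the plume center C_max = M/(n_e·A·√(4πDt)), so D = M²/(4πt·(n_e·A·C_max)²).
n_e·A·C_max = 0.42 × 2.58 × 0.509 = 0.5516 kg/m.
D = 78.3²/(4π × 563 × 0.5516²) = 2.85 m²/day.

2.85 m²/day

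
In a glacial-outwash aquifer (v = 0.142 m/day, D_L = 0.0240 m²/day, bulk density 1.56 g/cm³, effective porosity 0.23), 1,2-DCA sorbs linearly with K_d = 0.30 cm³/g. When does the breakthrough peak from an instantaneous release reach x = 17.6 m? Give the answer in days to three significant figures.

373 days

Retardation factor R = 1 + ρ_b·K_d/n = 1 + 1.56 × 0.30/0.23 = 3.035.
Sorption retards both mechanisms: v_R = v/R = 0.04679 m/day, D_R = D/R = 0.007908 m²/day.
Peak time from v_R²t² + 2D_R t − x² = 0: t = (√(D_R² + v_R²x²) − D_R)/v_R².
√(D_R² + v_R²x²) = √(0.007908² + 0.04679² × 17.6²) = 0.8235; v_R² = 0.002189.
t = (0.8235 − 0.007908)/0.002189 = 373 days.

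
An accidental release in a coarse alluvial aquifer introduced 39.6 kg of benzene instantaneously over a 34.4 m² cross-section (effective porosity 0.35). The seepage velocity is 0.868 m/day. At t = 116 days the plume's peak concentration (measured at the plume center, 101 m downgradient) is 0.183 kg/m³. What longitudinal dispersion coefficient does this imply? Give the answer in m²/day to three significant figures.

At the plume center C_max = M/(n_e·A·√(4πDt)), so D = M²/(4πt·(n_e·A·C_max)²).
n_e·A·C_max = 0.35 × 34.4 × 0.183 = 2.203 kg/m.
D = 39.6²/(4π × 116 × 2.203²) = 0.222 m²/day.

0.222 m²/day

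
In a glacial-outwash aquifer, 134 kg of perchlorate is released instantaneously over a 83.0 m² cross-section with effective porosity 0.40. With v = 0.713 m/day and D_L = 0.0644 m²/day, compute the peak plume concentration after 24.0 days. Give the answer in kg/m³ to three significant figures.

The peak of an instantaneous 1D plume sits at x = vt; there the Gaussian factor is 1 and C_max = M/(n_e·A·√(4πDt)), where n_e·A is the pore area the mass is dissolved in.
√(4πDt) = √(4π × 0.0644 × 24.0) = 4.407 m, so C_max = 134/(0.40 × 83.0 × 4.407) = 0.916 kg/m³.

0.916 kg/m³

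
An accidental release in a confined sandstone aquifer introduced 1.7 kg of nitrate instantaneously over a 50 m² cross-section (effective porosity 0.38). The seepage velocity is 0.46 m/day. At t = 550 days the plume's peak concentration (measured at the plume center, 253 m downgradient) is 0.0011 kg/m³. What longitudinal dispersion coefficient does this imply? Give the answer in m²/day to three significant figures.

At the plume center C_max = M/(n_e·A·√(4πDt)), so D = M²/(4πt·(n_e·A·C_max)²).
n_e·A·C_max = 0.38 × 50 × 0.0011 = 0.02090 kg/m.
D = 1.7²/(4π × 550 × 0.02090²) = 0.957 m²/day.

0.957 m²/day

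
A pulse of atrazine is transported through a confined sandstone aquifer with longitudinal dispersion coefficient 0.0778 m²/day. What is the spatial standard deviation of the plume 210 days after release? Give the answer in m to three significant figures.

Dispersive spreading gives a Gaussian with σ² = 2Dt; advection only shifts the center.
σ = √(2 × 0.0778 × 210) = 5.72 m.

5.72 m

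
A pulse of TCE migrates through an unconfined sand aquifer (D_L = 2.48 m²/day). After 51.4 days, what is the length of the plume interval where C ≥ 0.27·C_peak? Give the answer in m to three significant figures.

51.7 m

The plume is Gaussian with σ = √(2Dt) = √(2 × 2.48 × 51.4) = 15.97 m.
C/C_peak = exp(−Δx²/(2σ²)) = 0.27 ⇒ Δx = σ·√(−2 ln 0.27) = 15.97 × 1.618 = 25.84 m.
Width = 2Δx = 51.7 m.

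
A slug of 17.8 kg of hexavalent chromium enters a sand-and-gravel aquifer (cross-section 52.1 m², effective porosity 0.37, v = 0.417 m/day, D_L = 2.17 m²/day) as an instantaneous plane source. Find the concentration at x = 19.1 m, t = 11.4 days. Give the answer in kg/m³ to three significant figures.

0.00654 kg/m³

For an instantaneous plane source, C(x,t) = M/(n_e·A·√(4πDt)) · exp(−(x−vt)²/(4Dt)), with n_e·A the pore (flow) area.
Plume center vt = 0.417 × 11.4 = 4.7538 m, so the well at 19.1 m is 14.3462 m downgradient of the peak.
√(4πDt) = 17.63 m, giving peak height M/(n_e·A·√(4πDt)) = 17.8/(0.37 × 52.1 × 17.63) = 0.05238 kg/m³.
(x−vt)²/(4Dt) = (14.3462)²/(4 × 2.17 × 11.4) = 2.080; exp(−2.080) = 0.1249.
C = 0.05238 × 0.1249 = 0.00654 kg/m³.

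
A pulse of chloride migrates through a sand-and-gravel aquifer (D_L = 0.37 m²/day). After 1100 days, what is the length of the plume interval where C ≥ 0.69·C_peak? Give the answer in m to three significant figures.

The plume is Gaussian with σ = √(2Dt) = √(2 × 0.37 × 1100) = 28.53 m.
C/C_peak = exp(−Δx²/(2σ²)) = 0.69 ⇒ Δx = σ·√(−2 ln 0.69) = 28.53 × 0.8615 = 24.58 m.
Width = 2Δx = 49.2 m.

49.2 m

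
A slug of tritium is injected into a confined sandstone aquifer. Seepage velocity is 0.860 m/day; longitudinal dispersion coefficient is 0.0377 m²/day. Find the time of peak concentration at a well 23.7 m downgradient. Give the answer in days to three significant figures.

27.5 days

For the 1D instantaneous-source solution, setting ∂C/∂t = 0 at fixed x gives v²t² + 2Dt − x² = 0, so t = (√(D² + v²x²) − D)/v².
√(D² + v²x²) = √(0.0377² + 0.860² × 23.7²) = 20.38; v² = 0.7396.
t = (20.38 − 0.0377)/0.7396 = 27.5 days (vs. the pure-advection estimate x/v = 27.6 d).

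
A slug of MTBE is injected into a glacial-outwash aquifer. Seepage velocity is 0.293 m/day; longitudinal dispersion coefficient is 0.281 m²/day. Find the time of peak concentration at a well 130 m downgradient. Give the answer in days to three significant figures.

440 days

For the 1D instantaneous-source solution, setting ∂C/∂t = 0 at fixed x gives v²t² + 2Dt − x² = 0, so t = (√(D² + v²x²) − D)/v².
√(D² + v²x²) = √(0.281² + 0.293² × 130²) = 38.09; v² = 0.085849.
t = (38.09 − 0.281)/0.085849 = 440 days (vs. the pure-advection estimate x/v = 444 d).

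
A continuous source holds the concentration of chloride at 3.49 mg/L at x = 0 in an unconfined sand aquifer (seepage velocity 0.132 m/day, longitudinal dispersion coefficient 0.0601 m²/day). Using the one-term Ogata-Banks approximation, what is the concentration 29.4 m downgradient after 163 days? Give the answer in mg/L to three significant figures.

0.131 mg/L

For a continuous step input, C/C₀ ≈ ½·erfc((x−vt)/(2√(Dt))).
vt = 0.132 × 163 = 21.516 m and 2√(Dt) = 2√(0.0601 × 163) = 6.260 m.
Argument (x−vt)/(2√(Dt)) = (29.4 − 21.516)/6.260 = 1.259; ½·erfc(1.259) = 0.03750.
C = 3.49 × 0.03750 = 0.131 mg/L.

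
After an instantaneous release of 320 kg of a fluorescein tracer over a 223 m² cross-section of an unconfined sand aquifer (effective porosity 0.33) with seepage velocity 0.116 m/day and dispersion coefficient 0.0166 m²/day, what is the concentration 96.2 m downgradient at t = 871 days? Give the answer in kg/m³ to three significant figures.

0.215 kg/m³

For an instantaneous plane source, C(x,t) = M/(n_e·A·√(4πDt)) · exp(−(x−vt)²/(4Dt)), with n_e·A the pore (flow) area.
Plume center vt = 0.116 × 871 = 101.036 m, so the well at 96.2 m is 4.836 m upgradient of the peak.
√(4πDt) = 13.48 m, giving peak height M/(n_e·A·√(4πDt)) = 320/(0.33 × 223 × 13.48) = 0.3226 kg/m³.
(x−vt)²/(4Dt) = (-4.836)²/(4 × 0.0166 × 871) = 0.4044; exp(−0.4044) = 0.6674.
C = 0.3226 × 0.6674 = 0.215 kg/m³.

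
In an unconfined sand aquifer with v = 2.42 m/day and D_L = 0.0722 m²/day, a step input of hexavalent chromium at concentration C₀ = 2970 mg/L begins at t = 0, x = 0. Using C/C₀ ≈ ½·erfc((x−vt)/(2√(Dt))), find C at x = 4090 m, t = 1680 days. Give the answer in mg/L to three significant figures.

For a continuous step input, C/C₀ ≈ ½·erfc((x−vt)/(2√(Dt))).
vt = 2.42 × 1680 = 4065.6 m and 2√(Dt) = 2√(0.0722 × 1680) = 22.03 m.
Argument (x−vt)/(2√(Dt)) = (4090 − 4065.6)/22.03 = 1.108; ½·erfc(1.108) = 0.05856.
C = 2970 × 0.05856 = 174 mg/L.

174 mg/L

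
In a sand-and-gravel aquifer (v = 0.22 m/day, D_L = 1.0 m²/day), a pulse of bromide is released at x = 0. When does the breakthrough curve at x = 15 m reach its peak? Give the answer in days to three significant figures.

50.6 days

For the 1D instantaneous-source solution, setting ∂C/∂t = 0 at fixed x gives v²t² + 2Dt − x² = 0, so t = (√(D² + v²x²) − D)/v².
√(D² + v²x²) = √(1.0² + 0.22² × 15²) = 3.448; v² = 0.0484.
t = (3.448 − 1.0)/0.0484 = 50.6 days (vs. the pure-advection estimate x/v = 68.2 d).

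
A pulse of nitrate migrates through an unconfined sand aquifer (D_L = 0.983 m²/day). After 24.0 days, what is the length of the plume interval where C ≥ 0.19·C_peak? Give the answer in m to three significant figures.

The plume is Gaussian with σ = √(2Dt) = √(2 × 0.983 × 24.0) = 6.869 m.
C/C_peak = exp(−Δx²/(2σ²)) = 0.19 ⇒ Δx = σ·√(−2 ln 0.19) = 6.869 × 1.822 = 12.52 m.
Width = 2Δx = 25.0 m.

25.0 m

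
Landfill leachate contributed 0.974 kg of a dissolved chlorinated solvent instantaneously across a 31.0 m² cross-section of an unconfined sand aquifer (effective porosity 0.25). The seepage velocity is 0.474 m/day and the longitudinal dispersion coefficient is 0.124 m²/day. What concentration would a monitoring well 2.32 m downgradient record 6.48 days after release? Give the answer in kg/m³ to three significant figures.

0.0332 kg/m³

For an instantaneous plane source, C(x,t) = M/(n_e·A·√(4πDt)) · exp(−(x−vt)²/(4Dt)), with n_e·A the pore (flow) area.
Plume center vt = 0.474 × 6.48 = 3.07152 m, so the well at 2.32 m is 0.75152 m upgradient of the peak.
√(4πDt) = 3.178 m, giving peak height M/(n_e·A·√(4πDt)) = 0.974/(0.25 × 31.0 × 3.178) = 0.03955 kg/m³.
(x−vt)²/(4Dt) = (-0.75152)²/(4 × 0.124 × 6.48) = 0.1757; exp(−0.1757) = 0.8389.
C = 0.03955 × 0.8389 = 0.0332 kg/m³.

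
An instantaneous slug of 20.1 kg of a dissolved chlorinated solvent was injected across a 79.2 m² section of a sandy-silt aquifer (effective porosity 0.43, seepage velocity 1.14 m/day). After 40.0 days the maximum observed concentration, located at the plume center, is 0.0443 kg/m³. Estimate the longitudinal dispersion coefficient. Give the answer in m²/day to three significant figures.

0.353 m²/day

At the plume center C_max = M/(n_e·A·√(4πDt)), so D = M²/(4πt·(n_e·A·C_max)²).
n_e·A·C_max = 0.43 × 79.2 × 0.0443 = 1.509 kg/m.
D = 20.1²/(4π × 40.0 × 1.509²) = 0.353 m²/day.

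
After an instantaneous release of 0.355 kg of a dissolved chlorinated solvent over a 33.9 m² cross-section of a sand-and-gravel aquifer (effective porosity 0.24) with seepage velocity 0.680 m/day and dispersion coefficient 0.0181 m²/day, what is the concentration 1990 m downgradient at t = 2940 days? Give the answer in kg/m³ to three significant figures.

0.00113 kg/m³

For an instantaneous plane source, C(x,t) = M/(n_e·A·√(4πDt)) · exp(−(x−vt)²/(4Dt)), with n_e·A the pore (flow) area.
Plume center vt = 0.680 × 2940 = 1999.2 m, so the well at 1990 m is 9.2 m upgradient of the peak.
√(4πDt) = 25.86 m, giving peak height M/(n_e·A·√(4πDt)) = 0.355/(0.24 × 33.9 × 25.86) = 0.001687 kg/m³.
(x−vt)²/(4Dt) = (-9.2)²/(4 × 0.0181 × 2940) = 0.3976; exp(−0.3976) = 0.6719.
C = 0.001687 × 0.6719 = 0.00113 kg/m³.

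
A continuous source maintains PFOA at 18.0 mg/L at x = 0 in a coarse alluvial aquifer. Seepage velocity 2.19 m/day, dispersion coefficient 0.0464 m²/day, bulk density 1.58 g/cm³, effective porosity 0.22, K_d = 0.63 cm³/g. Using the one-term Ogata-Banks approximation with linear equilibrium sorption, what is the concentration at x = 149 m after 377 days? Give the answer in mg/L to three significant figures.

10.3 mg/L

Retardation factor R = 1 + ρ_b·K_d/n = 1 + 1.58 × 0.63/0.22 = 5.525.
Sorption retards both mechanisms: v_R = v/R = 0.3964 m/day, D_R = D/R = 0.008398 m²/day.
v_R·t = 0.3964 × 377 = 149.4428 m; 2√(D_R t) = 3.559 m; argument = (149 − 149.4428)/3.559 = -0.1244.
C = C₀ × ½·erfc(-0.1244) = 18.0 × 0.5698 = 10.3 mg/L.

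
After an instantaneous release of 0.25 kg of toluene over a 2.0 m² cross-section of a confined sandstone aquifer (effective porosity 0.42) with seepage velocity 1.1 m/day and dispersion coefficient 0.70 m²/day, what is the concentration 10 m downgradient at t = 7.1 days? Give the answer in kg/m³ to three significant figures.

For an instantaneous plane source, C(x,t) = M/(n_e·A·√(4πDt)) · exp(−(x−vt)²/(4Dt)), with n_e·A the pore (flow) area.
Plume center vt = 1.1 × 7.1 = 7.81 m, so the well at 10 m is 2.19 m downgradient of the peak.
√(4πDt) = 7.903 m, giving peak height M/(n_e·A·√(4πDt)) = 0.25/(0.42 × 2.0 × 7.903) = 0.03766 kg/m³.
(x−vt)²/(4Dt) = (2.19)²/(4 × 0.70 × 7.1) = 0.2413; exp(−0.2413) = 0.7856.
C = 0.03766 × 0.7856 = 0.0296 kg/m³.

0.0296 kg/m³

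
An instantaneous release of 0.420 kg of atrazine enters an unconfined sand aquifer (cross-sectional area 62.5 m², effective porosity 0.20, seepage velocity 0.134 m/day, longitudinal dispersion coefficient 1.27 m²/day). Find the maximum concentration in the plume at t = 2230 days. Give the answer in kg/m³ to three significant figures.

0.000178 kg/m³

The peak of an instantaneous 1D plume sits at x = vt; there the Gaussian factor is 1 and C_max = M/(n_e·A·√(4πDt)), where n_e·A is the pore area the mass is dissolved in.
√(4πDt) = √(4π × 1.27 × 2230) = 188.7 m, so C_max = 0.420/(0.20 × 62.5 × 188.7) = 0.000178 kg/m³.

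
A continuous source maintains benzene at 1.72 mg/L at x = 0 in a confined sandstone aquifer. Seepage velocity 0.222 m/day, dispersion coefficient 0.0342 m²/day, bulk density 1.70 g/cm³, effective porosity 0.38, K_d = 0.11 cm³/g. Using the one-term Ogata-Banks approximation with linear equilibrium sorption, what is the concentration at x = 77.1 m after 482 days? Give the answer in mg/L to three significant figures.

0.217 mg/L

Retardation factor R = 1 + ρ_b·K_d/n = 1 + 1.70 × 0.11/0.38 = 1.492.
Sorption retards both mechanisms: v_R = v/R = 0.1488 m/day, D_R = D/R = 0.02292 m²/day.
v_R·t = 0.1488 × 482 = 71.7216 m; 2√(D_R t) = 6.648 m; argument = (77.1 − 71.7216)/6.648 = 0.8090.
C = C₀ × ½·erfc(0.8090) = 1.72 × 0.1263 = 0.217 mg/L.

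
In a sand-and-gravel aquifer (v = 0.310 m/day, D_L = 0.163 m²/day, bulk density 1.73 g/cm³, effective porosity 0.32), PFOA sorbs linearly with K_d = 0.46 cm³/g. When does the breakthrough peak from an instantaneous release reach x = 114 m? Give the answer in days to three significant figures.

1280 days

Retardation factor R = 1 + ρ_b·K_d/n = 1 + 1.73 × 0.46/0.32 = 3.487.
Sorption retards both mechanisms: v_R = v/R = 0.08890 m/day, D_R = D/R = 0.04675 m²/day.
Peak time from v_R²t² + 2D_R t − x² = 0: t = (√(D_R² + v_R²x²) − D_R)/v_R².
√(D_R² + v_R²x²) = √(0.04675² + 0.08890² × 114²) = 10.13; v_R² = 0.007903.
t = (10.13 − 0.04675)/0.007903 = 1280 days.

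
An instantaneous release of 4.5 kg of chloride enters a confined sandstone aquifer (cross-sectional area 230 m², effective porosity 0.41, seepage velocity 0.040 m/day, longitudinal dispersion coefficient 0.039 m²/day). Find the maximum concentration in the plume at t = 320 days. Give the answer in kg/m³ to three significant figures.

0.00381 kg/m³

The peak of an instantaneous 1D plume sits at x = vt; there the Gaussian factor is 1 and C_max = M/(n_e·A·√(4πDt)), where n_e·A is the pore area the mass is dissolved in.
√(4πDt) = √(4π × 0.039 × 320) = 12.52 m, so C_max = 4.5/(0.41 × 230 × 12.52) = 0.00381 kg/m³.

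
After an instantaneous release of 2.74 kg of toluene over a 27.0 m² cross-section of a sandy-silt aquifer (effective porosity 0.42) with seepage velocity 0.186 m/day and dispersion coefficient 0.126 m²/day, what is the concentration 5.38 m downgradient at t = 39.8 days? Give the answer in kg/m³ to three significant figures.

For an instantaneous plane source, C(x,t) = M/(n_e·A·√(4πDt)) · exp(−(x−vt)²/(4Dt)), with n_e·A the pore (flow) area.
Plume center vt = 0.186 × 39.8 = 7.4028 m, so the well at 5.38 m is 2.0228 m upgradient of the peak.
√(4πDt) = 7.938 m, giving peak height M/(n_e·A·√(4πDt)) = 2.74/(0.42 × 27.0 × 7.938) = 0.03044 kg/m³.
(x−vt)²/(4Dt) = (-2.0228)²/(4 × 0.126 × 39.8) = 0.2040; exp(−0.2040) = 0.8155.
C = 0.03044 × 0.8155 = 0.0248 kg/m³.

0.0248 kg/m³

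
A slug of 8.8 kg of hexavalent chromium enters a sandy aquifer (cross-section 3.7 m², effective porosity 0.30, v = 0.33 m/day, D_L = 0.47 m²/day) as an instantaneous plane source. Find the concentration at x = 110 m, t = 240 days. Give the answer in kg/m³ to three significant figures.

For an instantaneous plane source, C(x,t) = M/(n_e·A·√(4πDt)) · exp(−(x−vt)²/(4Dt)), with n_e·A the pore (flow) area.
Plume center vt = 0.33 × 240 = 79.2 m, so the well at 110 m is 30.8 m downgradient of the peak.
√(4πDt) = 37.65 m, giving peak height M/(n_e·A·√(4πDt)) = 8.8/(0.30 × 3.7 × 37.65) = 0.2106 kg/m³.
(x−vt)²/(4Dt) = (30.8)²/(4 × 0.47 × 240) = 2.102; exp(−2.102) = 0.1222.
C = 0.2106 × 0.1222 = 0.0257 kg/m³.

0.0257 kg/m³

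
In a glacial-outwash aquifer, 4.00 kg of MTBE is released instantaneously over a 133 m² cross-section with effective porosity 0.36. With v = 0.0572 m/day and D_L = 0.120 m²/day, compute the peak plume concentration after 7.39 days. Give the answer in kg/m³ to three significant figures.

The peak of an instantaneous 1D plume sits at x = vt; there the Gaussian factor is 1 and C_max = M/(n_e·A·√(4πDt)), where n_e·A is the pore area the mass is dissolved in.
√(4πDt) = √(4π × 0.120 × 7.39) = 3.338 m, so C_max = 4.00/(0.36 × 133 × 3.338) = 0.0250 kg/m³.

0.0250 kg/m³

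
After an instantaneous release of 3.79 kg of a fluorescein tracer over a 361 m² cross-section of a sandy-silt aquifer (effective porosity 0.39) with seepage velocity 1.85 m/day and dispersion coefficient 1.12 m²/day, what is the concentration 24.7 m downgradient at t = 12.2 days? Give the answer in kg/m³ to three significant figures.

For an instantaneous plane source, C(x,t) = M/(n_e·A·√(4πDt)) · exp(−(x−vt)²/(4Dt)), with n_e·A the pore (flow) area.
Plume center vt = 1.85 × 12.2 = 22.57 m, so the well at 24.7 m is 2.13 m downgradient of the peak.
√(4πDt) = 13.10 m, giving peak height M/(n_e·A·√(4πDt)) = 3.79/(0.39 × 361 × 13.10) = 0.002055 kg/m³.
(x−vt)²/(4Dt) = (2.13)²/(4 × 1.12 × 12.2) = 0.08301; exp(−0.08301) = 0.9203.
C = 0.002055 × 0.9203 = 0.00189 kg/m³.

0.00189 kg/m³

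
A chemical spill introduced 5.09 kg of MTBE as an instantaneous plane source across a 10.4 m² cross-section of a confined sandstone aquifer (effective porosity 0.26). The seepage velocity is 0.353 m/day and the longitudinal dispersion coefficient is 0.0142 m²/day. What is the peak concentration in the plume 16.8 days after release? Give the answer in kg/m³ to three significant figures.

1.09 kg/m³

The peak of an instantaneous 1D plume sits at x = vt; there the Gaussian factor is 1 and C_max = M/(n_e·A·√(4πDt)), where n_e·A is the pore area the mass is dissolved in.
√(4πDt) = √(4π × 0.0142 × 16.8) = 1.731 m, so C_max = 5.09/(0.26 × 10.4 × 1.731) = 1.09 kg/m³.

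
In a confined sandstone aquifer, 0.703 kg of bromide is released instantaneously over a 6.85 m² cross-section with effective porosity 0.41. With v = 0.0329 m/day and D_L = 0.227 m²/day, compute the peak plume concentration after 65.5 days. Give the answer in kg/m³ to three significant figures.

The peak of an instantaneous 1D plume sits at x = vt; there the Gaussian factor is 1 and C_max = M/(n_e·A·√(4πDt)), where n_e·A is the pore area the mass is dissolved in.
√(4πDt) = √(4π × 0.227 × 65.5) = 13.67 m, so C_max = 0.703/(0.41 × 6.85 × 13.67) = 0.0183 kg/m³.

0.0183 kg/m³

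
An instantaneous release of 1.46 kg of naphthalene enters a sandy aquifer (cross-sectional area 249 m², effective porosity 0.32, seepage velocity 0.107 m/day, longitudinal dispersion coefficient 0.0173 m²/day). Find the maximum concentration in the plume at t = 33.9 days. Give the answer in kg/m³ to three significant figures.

0.00675 kg/m³

The peak of an instantaneous 1D plume sits at x = vt; there the Gaussian factor is 1 and C_max = M/(n_e·A·√(4πDt)), where n_e·A is the pore area the mass is dissolved in.
√(4πDt) = √(4π × 0.0173 × 33.9) = 2.715 m, so C_max = 1.46/(0.32 × 249 × 2.715) = 0.00675 kg/m³.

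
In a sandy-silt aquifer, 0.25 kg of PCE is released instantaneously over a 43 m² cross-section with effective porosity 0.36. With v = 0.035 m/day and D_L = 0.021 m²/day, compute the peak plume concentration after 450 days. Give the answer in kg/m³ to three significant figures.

0.00148 kg/m³

The peak of an instantaneous 1D plume sits at x = vt; there the Gaussian factor is 1 and C_max = M/(n_e·A·√(4πDt)), where n_e·A is the pore area the mass is dissolved in.
√(4πDt) = √(4π × 0.021 × 450) = 10.90 m, so C_max = 0.25/(0.36 × 43 × 10.90) = 0.00148 kg/m³.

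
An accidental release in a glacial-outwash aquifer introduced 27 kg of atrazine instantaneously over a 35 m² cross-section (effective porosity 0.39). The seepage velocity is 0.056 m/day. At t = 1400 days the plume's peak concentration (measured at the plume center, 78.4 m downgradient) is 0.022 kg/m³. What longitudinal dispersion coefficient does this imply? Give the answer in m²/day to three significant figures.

At the plume center C_max = M/(n_e·A·√(4πDt)), so D = M²/(4πt·(n_e·A·C_max)²).
n_e·A·C_max = 0.39 × 35 × 0.022 = 0.3003 kg/m.
D = 27²/(4π × 1400 × 0.3003²) = 0.459 m²/day.

0.459 m²/day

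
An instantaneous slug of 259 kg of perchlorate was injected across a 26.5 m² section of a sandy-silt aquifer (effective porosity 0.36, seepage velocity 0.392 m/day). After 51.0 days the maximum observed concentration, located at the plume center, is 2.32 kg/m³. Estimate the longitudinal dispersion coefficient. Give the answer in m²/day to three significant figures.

0.214 m²/day

At the plume center C_max = M/(n_e·A·√(4πDt)), so D = M²/(4πt·(n_e·A·C_max)²).
n_e·A·C_max = 0.36 × 26.5 × 2.32 = 22.13 kg/m.
D = 259²/(4π × 51.0 × 22.13²) = 0.214 m²/day.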